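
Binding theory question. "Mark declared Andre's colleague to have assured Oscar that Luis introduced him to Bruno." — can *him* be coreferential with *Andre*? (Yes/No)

Yes

*him* is a pronoun; Principle B requires it to be free in its binding domain — the clause headed by 'introduced'.
— Andre: possessor inside the subject DP of the clause headed by 'assured'; does not c-command the pronoun — Principle B does not apply; allowed.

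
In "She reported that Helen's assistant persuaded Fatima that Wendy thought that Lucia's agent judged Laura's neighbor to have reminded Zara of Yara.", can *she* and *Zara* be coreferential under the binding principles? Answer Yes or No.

*Zara* is an R-expression; Principle C requires it to be free (not bound by any c-commanding expression).
— she: subject of the matrix clause; the pronoun c-commands the R-expression — coreference blocked (Principle C).

No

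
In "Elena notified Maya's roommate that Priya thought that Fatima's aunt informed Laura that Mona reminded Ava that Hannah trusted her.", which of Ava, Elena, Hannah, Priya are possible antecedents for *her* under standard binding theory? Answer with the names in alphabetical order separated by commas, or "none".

*her* is a pronoun; Principle B requires it to be free in its binding domain — the clause headed by 'trusted'.
— Ava: object of the clause headed by 'reminded'; c-commands the pronoun but lies outside its binding domain — allowed.
— Elena: subject of the matrix clause; c-commands the pronoun but lies outside its binding domain — allowed.
— Hannah: subject of the clause headed by 'trusted'; c-commands the pronoun within its binding domain — blocked (Principle B).
— Priya: subject of the clause headed by 'thought'; c-commands the pronoun but lies outside its binding domain — allowed.

Ava, Elena, Priya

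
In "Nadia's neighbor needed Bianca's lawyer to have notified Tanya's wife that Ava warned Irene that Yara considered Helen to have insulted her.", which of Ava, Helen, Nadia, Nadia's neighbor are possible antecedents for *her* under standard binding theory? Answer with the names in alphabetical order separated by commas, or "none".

*her* is a pronoun; Principle B requires it to be free in its binding domain — the clause headed by 'insulted'.
— Ava: subject of the clause headed by 'warned'; c-commands the pronoun but lies outside its binding domain — allowed.
— Helen: subject of the clause headed by 'insulted'; c-commands the pronoun within its binding domain — blocked (Principle B).
— Nadia: possessor inside the subject DP of the matrix clause; does not c-command the pronoun — Principle B does not apply; allowed.
— Nadia's neighbor: subject of the matrix clause; c-commands the pronoun but lies outside its binding domain — allowed.

Ava, Nadia, Nadia's neighbor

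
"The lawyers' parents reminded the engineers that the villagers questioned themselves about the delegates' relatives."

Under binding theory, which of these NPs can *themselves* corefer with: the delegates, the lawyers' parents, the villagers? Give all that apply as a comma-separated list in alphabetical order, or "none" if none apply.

the villagers

*themselves* is a reflexive; Principle A requires it to be bound within its binding domain — the clause headed by 'questioned'.
— the delegates: possessor inside the second object DP of the clause headed by 'questioned'; does not c-command the reflexive — cannot bind it (Principle A).
— the lawyers' parents: subject of the matrix clause; c-commands the reflexive but lies outside its binding domain — cannot bind it (Principle A).
— the villagers: subject of the clause headed by 'questioned'; c-commands the reflexive within its binding domain — allowed (Principle A).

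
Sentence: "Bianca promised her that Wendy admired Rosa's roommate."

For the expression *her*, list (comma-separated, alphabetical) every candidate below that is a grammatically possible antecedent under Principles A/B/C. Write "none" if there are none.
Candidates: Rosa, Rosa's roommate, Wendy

none

*her* is a pronoun; Principle B requires it to be free in its binding domain — the matrix clause.
— Rosa: possessor inside the object DP of the clause headed by 'admired'; is c-commanded by the pronoun; coreference would bind this R-expression — blocked (Principle C).
— Rosa's roommate: object of the clause headed by 'admired'; is c-commanded by the pronoun; coreference would bind this R-expression — blocked (Principle C).
— Wendy: subject of the clause headed by 'admired'; is c-commanded by the pronoun; coreference would bind this R-expression — blocked (Principle C).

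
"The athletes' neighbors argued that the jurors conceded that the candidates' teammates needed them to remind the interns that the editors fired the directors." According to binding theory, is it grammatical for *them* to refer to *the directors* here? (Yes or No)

No

*the directors* is an R-expression; Principle C requires it to be free (not bound by any c-commanding expression).
— them: subject of the clause headed by 'remind'; the pronoun c-commands the R-expression — coreference blocked (Principle C).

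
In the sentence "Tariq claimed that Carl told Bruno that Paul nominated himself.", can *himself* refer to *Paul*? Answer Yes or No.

*himself* is a reflexive; Principle A requires it to be bound within its binding domain — the clause headed by 'nominated'.
— Paul: subject of the clause headed by 'nominated'; c-commands the reflexive within its binding domain — allowed (Principle A).

Yes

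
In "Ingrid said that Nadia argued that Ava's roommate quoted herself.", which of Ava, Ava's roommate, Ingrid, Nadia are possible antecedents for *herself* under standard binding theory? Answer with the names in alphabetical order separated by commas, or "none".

*herself* is a reflexive; Principle A requires it to be bound within its binding domain — the clause headed by 'quoted'.
— Ava: possessor inside the subject DP of the clause headed by 'quoted'; does not c-command the reflexive — cannot bind it (Principle A).
— Ava's roommate: subject of the clause headed by 'quoted'; c-commands the reflexive within its binding domain — allowed (Principle A).
— Ingrid: subject of the matrix clause; c-commands the reflexive but lies outside its binding domain — cannot bind it (Principle A).
— Nadia: subject of the clause headed by 'argued'; c-commands the reflexive but lies outside its binding domain — cannot bind it (Principle A).

Ava's roommate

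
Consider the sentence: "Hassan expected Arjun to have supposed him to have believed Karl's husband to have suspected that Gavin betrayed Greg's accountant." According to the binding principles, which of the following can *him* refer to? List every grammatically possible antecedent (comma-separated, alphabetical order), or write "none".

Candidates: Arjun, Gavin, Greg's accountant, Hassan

*him* is a pronoun; Principle B requires it to be free in its binding domain — the clause headed by 'supposed'.
— Arjun: subject of the clause headed by 'supposed'; c-commands the pronoun within its binding domain — blocked (Principle B).
— Gavin: subject of the clause headed by 'betrayed'; is c-commanded by the pronoun; coreference would bind this R-expression — blocked (Principle C).
— Greg's accountant: object of the clause headed by 'betrayed'; is c-commanded by the pronoun; coreference would bind this R-expression — blocked (Principle C).
— Hassan: subject of the matrix clause; c-commands the pronoun but lies outside its binding domain — allowed.

Hassan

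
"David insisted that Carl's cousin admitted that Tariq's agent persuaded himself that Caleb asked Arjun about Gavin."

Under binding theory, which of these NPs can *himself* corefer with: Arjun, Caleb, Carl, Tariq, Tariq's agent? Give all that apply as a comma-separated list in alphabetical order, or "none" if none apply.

*himself* is a reflexive; Principle A requires it to be bound within its binding domain — the clause headed by 'persuaded'.
— Arjun: object of the clause headed by 'asked'; does not c-command the reflexive — cannot bind it (Principle A).
— Caleb: subject of the clause headed by 'asked'; does not c-command the reflexive — cannot bind it (Principle A).
— Carl: possessor inside the subject DP of the clause headed by 'admitted'; does not c-command the reflexive — cannot bind it (Principle A).
— Tariq: possessor inside the subject DP of the clause headed by 'persuaded'; does not c-command the reflexive — cannot bind it (Principle A).
— Tariq's agent: subject of the clause headed by 'persuaded'; c-commands the reflexive within its binding domain — allowed (Principle A).

Tariq's agent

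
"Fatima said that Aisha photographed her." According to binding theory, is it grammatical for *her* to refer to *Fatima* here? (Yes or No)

*Fatima* is an R-expression; Principle C requires it to be free (not bound by any c-commanding expression).
— her: object of the clause headed by 'photographed'; the pronoun does not c-command the R-expression — coreference allowed.

Yes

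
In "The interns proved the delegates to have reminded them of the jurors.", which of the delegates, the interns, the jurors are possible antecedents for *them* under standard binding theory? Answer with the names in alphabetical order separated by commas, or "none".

*them* is a pronoun; Principle B requires it to be free in its binding domain — the clause headed by 'reminded'.
— the delegates: subject of the clause headed by 'reminded'; c-commands the pronoun within its binding domain — blocked (Principle B).
— the interns: subject of the matrix clause; c-commands the pronoun but lies outside its binding domain — allowed.
— the jurors: second object of the clause headed by 'reminded'; is c-commanded by the pronoun; coreference would bind this R-expression — blocked (Principle C).

the interns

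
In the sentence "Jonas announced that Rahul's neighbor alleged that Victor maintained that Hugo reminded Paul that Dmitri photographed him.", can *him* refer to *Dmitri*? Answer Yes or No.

*him* is a pronoun; Principle B requires it to be free in its binding domain — the clause headed by 'photographed'.
— Dmitri: subject of the clause headed by 'photographed'; c-commands the pronoun within its binding domain — blocked (Principle B).

No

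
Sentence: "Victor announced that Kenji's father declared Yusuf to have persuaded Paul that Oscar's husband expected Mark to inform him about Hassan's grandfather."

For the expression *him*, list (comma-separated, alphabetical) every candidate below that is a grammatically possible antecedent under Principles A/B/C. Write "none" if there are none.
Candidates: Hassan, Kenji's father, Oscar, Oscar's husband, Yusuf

*him* is a pronoun; Principle B requires it to be free in its binding domain — the clause headed by 'inform'.
— Hassan: possessor inside the second object DP of the clause headed by 'inform'; is c-commanded by the pronoun; coreference would bind this R-expression — blocked (Principle C).
— Kenji's father: subject of the clause headed by 'declared'; c-commands the pronoun but lies outside its binding domain — allowed.
— Oscar: possessor inside the subject DP of the clause headed by 'expected'; does not c-command the pronoun — Principle B does not apply; allowed.
— Oscar's husband: subject of the clause headed by 'expected'; c-commands the pronoun but lies outside its binding domain — allowed.
— Yusuf: subject of the clause headed by 'persuaded'; c-commands the pronoun but lies outside its binding domain — allowed.

Kenji's father, Oscar, Oscar's husband, Yusuf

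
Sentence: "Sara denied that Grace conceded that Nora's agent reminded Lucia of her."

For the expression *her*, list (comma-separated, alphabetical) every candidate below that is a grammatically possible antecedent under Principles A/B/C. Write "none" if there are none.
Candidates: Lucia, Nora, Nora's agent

*her* is a pronoun; Principle B requires it to be free in its binding domain — the clause headed by 'reminded'.
— Lucia: object of the clause headed by 'reminded'; c-commands the pronoun within its binding domain — blocked (Principle B).
— Nora: possessor inside the subject DP of the clause headed by 'reminded'; does not c-command the pronoun — Principle B does not apply; allowed.
— Nora's agent: subject of the clause headed by 'reminded'; c-commands the pronoun within its binding domain — blocked (Principle B).

Nora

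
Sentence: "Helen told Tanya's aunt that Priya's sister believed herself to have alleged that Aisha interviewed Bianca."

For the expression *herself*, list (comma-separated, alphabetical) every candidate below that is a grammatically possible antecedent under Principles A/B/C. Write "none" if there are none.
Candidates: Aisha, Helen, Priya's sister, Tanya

Priya's sister

*herself* is a reflexive; Principle A requires it to be bound within its binding domain — the clause headed by 'believed'.
— Aisha: subject of the clause headed by 'interviewed'; does not c-command the reflexive — cannot bind it (Principle A).
— Helen: subject of the matrix clause; c-commands the reflexive but lies outside its binding domain — cannot bind it (Principle A).
— Priya's sister: subject of the clause headed by 'believed'; c-commands the reflexive within its binding domain — allowed (Principle A).
— Tanya: possessor inside the object DP of the matrix clause; does not c-command the reflexive — cannot bind it (Principle A).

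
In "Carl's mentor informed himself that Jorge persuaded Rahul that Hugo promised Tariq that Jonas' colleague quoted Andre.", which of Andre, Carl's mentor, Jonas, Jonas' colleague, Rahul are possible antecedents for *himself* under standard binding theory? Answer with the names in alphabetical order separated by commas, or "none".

Carl's mentor

*himself* is a reflexive; Principle A requires it to be bound within its binding domain — the matrix clause.
— Andre: object of the clause headed by 'quoted'; does not c-command the reflexive — cannot bind it (Principle A).
— Carl's mentor: subject of the matrix clause; c-commands the reflexive within its binding domain — allowed (Principle A).
— Jonas: possessor inside the subject DP of the clause headed by 'quoted'; does not c-command the reflexive — cannot bind it (Principle A).
— Jonas' colleague: subject of the clause headed by 'quoted'; does not c-command the reflexive — cannot bind it (Principle A).
— Rahul: object of the clause headed by 'persuaded'; does not c-command the reflexive — cannot bind it (Principle A).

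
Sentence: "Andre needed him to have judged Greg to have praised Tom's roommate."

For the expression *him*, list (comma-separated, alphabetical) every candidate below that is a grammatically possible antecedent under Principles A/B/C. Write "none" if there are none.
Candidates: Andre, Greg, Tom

none

*him* is a pronoun; Principle B requires it to be free in its binding domain — the matrix clause.
— Andre: subject of the matrix clause; c-commands the pronoun within its binding domain — blocked (Principle B).
— Greg: subject of the clause headed by 'praised'; is c-commanded by the pronoun; coreference would bind this R-expression — blocked (Principle C).
— Tom: possessor inside the object DP of the clause headed by 'praised'; is c-commanded by the pronoun; coreference would bind this R-expression — blocked (Principle C).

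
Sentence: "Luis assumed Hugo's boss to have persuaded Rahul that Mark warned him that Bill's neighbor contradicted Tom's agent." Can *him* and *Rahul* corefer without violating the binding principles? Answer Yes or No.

Yes

*Rahul* is an R-expression; Principle C requires it to be free (not bound by any c-commanding expression).
— him: object of the clause headed by 'warned'; the pronoun does not c-command the R-expression — coreference allowed.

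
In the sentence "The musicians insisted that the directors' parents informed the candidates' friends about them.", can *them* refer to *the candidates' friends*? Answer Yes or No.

*them* is a pronoun; Principle B requires it to be free in its binding domain — the clause headed by 'informed'.
— the candidates' friends: object of the clause headed by 'informed'; c-commands the pronoun within its binding domain — blocked (Principle B).

No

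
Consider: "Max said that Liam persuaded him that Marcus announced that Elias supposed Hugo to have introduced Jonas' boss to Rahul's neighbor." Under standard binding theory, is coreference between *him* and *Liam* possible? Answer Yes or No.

No

*Liam* is an R-expression; Principle C requires it to be free (not bound by any c-commanding expression).
— him: object of the clause headed by 'persuaded'; the R-expression locally c-commands the pronoun — coreference blocked (Principle B on the pronoun).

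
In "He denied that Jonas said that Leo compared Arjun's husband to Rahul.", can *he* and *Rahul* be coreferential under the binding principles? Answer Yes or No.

*Rahul* is an R-expression; Principle C requires it to be free (not bound by any c-commanding expression).
— he: subject of the matrix clause; the pronoun c-commands the R-expression — coreference blocked (Principle C).

No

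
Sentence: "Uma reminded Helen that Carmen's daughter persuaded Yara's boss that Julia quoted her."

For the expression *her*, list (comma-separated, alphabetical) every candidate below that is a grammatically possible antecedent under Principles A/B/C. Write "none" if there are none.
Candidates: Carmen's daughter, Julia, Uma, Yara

*her* is a pronoun; Principle B requires it to be free in its binding domain — the clause headed by 'quoted'.
— Carmen's daughter: subject of the clause headed by 'persuaded'; c-commands the pronoun but lies outside its binding domain — allowed.
— Julia: subject of the clause headed by 'quoted'; c-commands the pronoun within its binding domain — blocked (Principle B).
— Uma: subject of the matrix clause; c-commands the pronoun but lies outside its binding domain — allowed.
— Yara: possessor inside the object DP of the clause headed by 'persuaded'; does not c-command the pronoun — Principle B does not apply; allowed.

Carmen's daughter, Uma, Yara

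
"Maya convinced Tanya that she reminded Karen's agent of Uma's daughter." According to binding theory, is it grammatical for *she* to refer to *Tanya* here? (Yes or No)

*Tanya* is an R-expression; Principle C requires it to be free (not bound by any c-commanding expression).
— she: subject of the clause headed by 'reminded'; the pronoun does not c-command the R-expression — coreference allowed.

Yes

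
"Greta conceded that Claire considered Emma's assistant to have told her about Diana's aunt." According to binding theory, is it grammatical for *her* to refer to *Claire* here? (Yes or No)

Yes

*Claire* is an R-expression; Principle C requires it to be free (not bound by any c-commanding expression).
— her: object of the clause headed by 'told'; the pronoun does not c-command the R-expression — coreference allowed.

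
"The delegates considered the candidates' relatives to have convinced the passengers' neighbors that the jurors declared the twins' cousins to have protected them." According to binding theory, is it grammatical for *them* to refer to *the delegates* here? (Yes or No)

*the delegates* is an R-expression; Principle C requires it to be free (not bound by any c-commanding expression).
— them: object of the clause headed by 'protected'; the pronoun does not c-command the R-expression — coreference allowed.

Yes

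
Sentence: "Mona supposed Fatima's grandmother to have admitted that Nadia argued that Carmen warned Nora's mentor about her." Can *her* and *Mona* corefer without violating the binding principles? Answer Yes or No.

Yes

*Mona* is an R-expression; Principle C requires it to be free (not bound by any c-commanding expression).
— her: second object of the clause headed by 'warned'; the pronoun does not c-command the R-expression — coreference allowed.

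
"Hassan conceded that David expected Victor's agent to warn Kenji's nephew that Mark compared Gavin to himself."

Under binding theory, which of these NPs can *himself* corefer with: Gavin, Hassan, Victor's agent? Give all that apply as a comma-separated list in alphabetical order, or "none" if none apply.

Gavin

*himself* is a reflexive; Principle A requires it to be bound within its binding domain — the clause headed by 'compared'.
— Gavin: object of the clause headed by 'compared'; c-commands the reflexive within its binding domain — allowed (Principle A).
— Hassan: subject of the matrix clause; c-commands the reflexive but lies outside its binding domain — cannot bind it (Principle A).
— Victor's agent: subject of the clause headed by 'warn'; c-commands the reflexive but lies outside its binding domain — cannot bind it (Principle A).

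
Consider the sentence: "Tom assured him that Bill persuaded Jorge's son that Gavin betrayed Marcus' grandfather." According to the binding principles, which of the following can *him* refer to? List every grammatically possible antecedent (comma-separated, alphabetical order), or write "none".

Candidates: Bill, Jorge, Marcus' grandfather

none

*him* is a pronoun; Principle B requires it to be free in its binding domain — the matrix clause.
— Bill: subject of the clause headed by 'persuaded'; is c-commanded by the pronoun; coreference would bind this R-expression — blocked (Principle C).
— Jorge: possessor inside the object DP of the clause headed by 'persuaded'; is c-commanded by the pronoun; coreference would bind this R-expression — blocked (Principle C).
— Marcus' grandfather: object of the clause headed by 'betrayed'; is c-commanded by the pronoun; coreference would bind this R-expression — blocked (Principle C).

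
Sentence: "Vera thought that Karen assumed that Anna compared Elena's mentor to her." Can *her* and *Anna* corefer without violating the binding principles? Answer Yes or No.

No

*Anna* is an R-expression; Principle C requires it to be free (not bound by any c-commanding expression).
— her: second object of the clause headed by 'compared'; the R-expression locally c-commands the pronoun — coreference blocked (Principle B on the pronoun).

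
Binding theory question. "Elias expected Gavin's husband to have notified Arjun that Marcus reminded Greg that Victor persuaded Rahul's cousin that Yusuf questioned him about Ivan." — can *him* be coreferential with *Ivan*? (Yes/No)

*him* is a pronoun; Principle B requires it to be free in its binding domain — the clause headed by 'questioned'.
— Ivan: second object of the clause headed by 'questioned'; is c-commanded by the pronoun; coreference would bind this R-expression — blocked (Principle C).

No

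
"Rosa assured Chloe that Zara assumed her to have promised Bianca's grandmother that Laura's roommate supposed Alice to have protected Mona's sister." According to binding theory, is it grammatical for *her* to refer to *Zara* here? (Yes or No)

*Zara* is an R-expression; Principle C requires it to be free (not bound by any c-commanding expression).
— her: subject of the clause headed by 'promised'; the R-expression locally c-commands the pronoun — coreference blocked (Principle B on the pronoun).

No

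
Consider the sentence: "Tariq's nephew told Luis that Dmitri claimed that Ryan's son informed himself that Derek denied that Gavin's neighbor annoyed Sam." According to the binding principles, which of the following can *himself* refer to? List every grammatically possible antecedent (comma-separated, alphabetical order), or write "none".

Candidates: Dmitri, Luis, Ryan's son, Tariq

Ryan's son

*himself* is a reflexive; Principle A requires it to be bound within its binding domain — the clause headed by 'informed'.
— Dmitri: subject of the clause headed by 'claimed'; c-commands the reflexive but lies outside its binding domain — cannot bind it (Principle A).
— Luis: object of the matrix clause; c-commands the reflexive but lies outside its binding domain — cannot bind it (Principle A).
— Ryan's son: subject of the clause headed by 'informed'; c-commands the reflexive within its binding domain — allowed (Principle A).
— Tariq: possessor inside the subject DP of the matrix clause; does not c-command the reflexive — cannot bind it (Principle A).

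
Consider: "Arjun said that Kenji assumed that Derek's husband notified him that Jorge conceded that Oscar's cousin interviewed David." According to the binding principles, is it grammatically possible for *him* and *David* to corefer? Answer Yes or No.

*him* is a pronoun; Principle B requires it to be free in its binding domain — the clause headed by 'notified'.
— David: object of the clause headed by 'interviewed'; is c-commanded by the pronoun; coreference would bind this R-expression — blocked (Principle C).

No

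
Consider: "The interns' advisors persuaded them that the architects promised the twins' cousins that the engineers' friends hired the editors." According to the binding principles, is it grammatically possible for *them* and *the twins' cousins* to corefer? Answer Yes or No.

*them* is a pronoun; Principle B requires it to be free in its binding domain — the matrix clause.
— the twins' cousins: object of the clause headed by 'promised'; is c-commanded by the pronoun; coreference would bind this R-expression — blocked (Principle C).

No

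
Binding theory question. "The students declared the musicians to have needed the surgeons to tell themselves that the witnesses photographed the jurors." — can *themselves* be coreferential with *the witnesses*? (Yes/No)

No

*themselves* is a reflexive; Principle A requires it to be bound within its binding domain — the clause headed by 'tell'.
— the witnesses: subject of the clause headed by 'photographed'; does not c-command the reflexive — cannot bind it (Principle A).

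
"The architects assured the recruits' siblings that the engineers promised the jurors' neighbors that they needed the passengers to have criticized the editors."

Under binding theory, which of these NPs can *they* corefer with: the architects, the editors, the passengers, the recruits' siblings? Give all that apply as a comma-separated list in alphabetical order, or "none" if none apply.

*they* is a pronoun; Principle B requires it to be free in its binding domain — the clause headed by 'needed'.
— the architects: subject of the matrix clause; c-commands the pronoun but lies outside its binding domain — allowed.
— the editors: object of the clause headed by 'criticized'; is c-commanded by the pronoun; coreference would bind this R-expression — blocked (Principle C).
— the passengers: subject of the clause headed by 'criticized'; is c-commanded by the pronoun; coreference would bind this R-expression — blocked (Principle C).
— the recruits' siblings: object of the matrix clause; c-commands the pronoun but lies outside its binding domain — allowed.

the architects, the recruits' siblings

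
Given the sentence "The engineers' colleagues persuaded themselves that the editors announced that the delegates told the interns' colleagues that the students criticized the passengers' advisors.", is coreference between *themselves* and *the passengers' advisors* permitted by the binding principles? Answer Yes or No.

*themselves* is a reflexive; Principle A requires it to be bound within its binding domain — the matrix clause.
— the passengers' advisors: object of the clause headed by 'criticized'; does not c-command the reflexive — cannot bind it (Principle A).

No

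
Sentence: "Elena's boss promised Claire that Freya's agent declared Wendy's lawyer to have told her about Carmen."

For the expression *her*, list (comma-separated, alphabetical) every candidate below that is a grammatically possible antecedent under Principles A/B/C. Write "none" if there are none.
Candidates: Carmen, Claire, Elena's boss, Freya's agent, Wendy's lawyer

Claire, Elena's boss, Freya's agent

*her* is a pronoun; Principle B requires it to be free in its binding domain — the clause headed by 'told'.
— Carmen: second object of the clause headed by 'told'; is c-commanded by the pronoun; coreference would bind this R-expression — blocked (Principle C).
— Claire: object of the matrix clause; c-commands the pronoun but lies outside its binding domain — allowed.
— Elena's boss: subject of the matrix clause; c-commands the pronoun but lies outside its binding domain — allowed.
— Freya's agent: subject of the clause headed by 'declared'; c-commands the pronoun but lies outside its binding domain — allowed.
— Wendy's lawyer: subject of the clause headed by 'told'; c-commands the pronoun within its binding domain — blocked (Principle B).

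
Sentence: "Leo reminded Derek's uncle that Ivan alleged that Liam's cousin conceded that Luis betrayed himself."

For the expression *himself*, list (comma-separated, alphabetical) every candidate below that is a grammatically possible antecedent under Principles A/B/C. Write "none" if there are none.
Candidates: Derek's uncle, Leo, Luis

Luis

*himself* is a reflexive; Principle A requires it to be bound within its binding domain — the clause headed by 'betrayed'.
— Derek's uncle: object of the matrix clause; c-commands the reflexive but lies outside its binding domain — cannot bind it (Principle A).
— Leo: subject of the matrix clause; c-commands the reflexive but lies outside its binding domain — cannot bind it (Principle A).
— Luis: subject of the clause headed by 'betrayed'; c-commands the reflexive within its binding domain — allowed (Principle A).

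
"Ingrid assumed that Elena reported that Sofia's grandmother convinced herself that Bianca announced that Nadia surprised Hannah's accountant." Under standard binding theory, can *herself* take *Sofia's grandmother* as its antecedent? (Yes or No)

Yes

*herself* is a reflexive; Principle A requires it to be bound within its binding domain — the clause headed by 'convinced'.
— Sofia's grandmother: subject of the clause headed by 'convinced'; c-commands the reflexive within its binding domain — allowed (Principle A).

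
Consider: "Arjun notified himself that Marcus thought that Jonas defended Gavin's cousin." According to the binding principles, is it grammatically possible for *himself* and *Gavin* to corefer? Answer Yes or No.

No

*himself* is a reflexive; Principle A requires it to be bound within its binding domain — the matrix clause.
— Gavin: possessor inside the object DP of the clause headed by 'defended'; does not c-command the reflexive — cannot bind it (Principle A).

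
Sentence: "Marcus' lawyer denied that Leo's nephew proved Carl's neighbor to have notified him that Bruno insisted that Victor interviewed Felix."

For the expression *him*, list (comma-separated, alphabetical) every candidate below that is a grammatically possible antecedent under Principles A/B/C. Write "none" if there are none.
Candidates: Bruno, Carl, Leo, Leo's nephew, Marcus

*him* is a pronoun; Principle B requires it to be free in its binding domain — the clause headed by 'notified'.
— Bruno: subject of the clause headed by 'insisted'; is c-commanded by the pronoun; coreference would bind this R-expression — blocked (Principle C).
— Carl: possessor inside the subject DP of the clause headed by 'notified'; does not c-command the pronoun — Principle B does not apply; allowed.
— Leo: possessor inside the subject DP of the clause headed by 'proved'; does not c-command the pronoun — Principle B does not apply; allowed.
— Leo's nephew: subject of the clause headed by 'proved'; c-commands the pronoun but lies outside its binding domain — allowed.
— Marcus: possessor inside the subject DP of the matrix clause; does not c-command the pronoun — Principle B does not apply; allowed.

Carl, Leo, Leo's nephew, Marcus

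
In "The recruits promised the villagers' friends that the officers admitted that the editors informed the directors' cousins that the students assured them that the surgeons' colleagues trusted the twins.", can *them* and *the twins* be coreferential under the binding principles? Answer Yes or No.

*the twins* is an R-expression; Principle C requires it to be free (not bound by any c-commanding expression).
— them: object of the clause headed by 'assured'; the pronoun c-commands the R-expression — coreference blocked (Principle C).

No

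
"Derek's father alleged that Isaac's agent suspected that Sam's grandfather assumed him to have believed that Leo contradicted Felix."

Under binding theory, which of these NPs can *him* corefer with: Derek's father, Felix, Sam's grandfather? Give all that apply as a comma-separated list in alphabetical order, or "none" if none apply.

*him* is a pronoun; Principle B requires it to be free in its binding domain — the clause headed by 'assumed'.
— Derek's father: subject of the matrix clause; c-commands the pronoun but lies outside its binding domain — allowed.
— Felix: object of the clause headed by 'contradicted'; is c-commanded by the pronoun; coreference would bind this R-expression — blocked (Principle C).
— Sam's grandfather: subject of the clause headed by 'assumed'; c-commands the pronoun within its binding domain — blocked (Principle B).

Derek's father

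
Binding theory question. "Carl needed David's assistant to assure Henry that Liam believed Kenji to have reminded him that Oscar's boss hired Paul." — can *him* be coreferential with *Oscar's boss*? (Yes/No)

No

*him* is a pronoun; Principle B requires it to be free in its binding domain — the clause headed by 'reminded'.
— Oscar's boss: subject of the clause headed by 'hired'; is c-commanded by the pronoun; coreference would bind this R-expression — blocked (Principle C).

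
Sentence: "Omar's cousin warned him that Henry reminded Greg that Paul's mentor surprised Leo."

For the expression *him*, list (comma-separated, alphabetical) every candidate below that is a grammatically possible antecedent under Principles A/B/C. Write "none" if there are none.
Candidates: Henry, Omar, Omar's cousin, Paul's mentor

*him* is a pronoun; Principle B requires it to be free in its binding domain — the matrix clause.
— Henry: subject of the clause headed by 'reminded'; is c-commanded by the pronoun; coreference would bind this R-expression — blocked (Principle C).
— Omar: possessor inside the subject DP of the matrix clause; does not c-command the pronoun — Principle B does not apply; allowed.
— Omar's cousin: subject of the matrix clause; c-commands the pronoun within its binding domain — blocked (Principle B).
— Paul's mentor: subject of the clause headed by 'surprised'; is c-commanded by the pronoun; coreference would bind this R-expression — blocked (Principle C).

Omar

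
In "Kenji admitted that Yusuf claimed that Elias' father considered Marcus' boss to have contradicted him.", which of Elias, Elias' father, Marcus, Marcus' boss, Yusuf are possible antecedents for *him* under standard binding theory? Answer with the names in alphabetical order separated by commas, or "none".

*him* is a pronoun; Principle B requires it to be free in its binding domain — the clause headed by 'contradicted'.
— Elias: possessor inside the subject DP of the clause headed by 'considered'; does not c-command the pronoun — Principle B does not apply; allowed.
— Elias' father: subject of the clause headed by 'considered'; c-commands the pronoun but lies outside its binding domain — allowed.
— Marcus: possessor inside the subject DP of the clause headed by 'contradicted'; does not c-command the pronoun — Principle B does not apply; allowed.
— Marcus' boss: subject of the clause headed by 'contradicted'; c-commands the pronoun within its binding domain — blocked (Principle B).
— Yusuf: subject of the clause headed by 'claimed'; c-commands the pronoun but lies outside its binding domain — allowed.

Elias, Elias' father, Marcus, Yusuf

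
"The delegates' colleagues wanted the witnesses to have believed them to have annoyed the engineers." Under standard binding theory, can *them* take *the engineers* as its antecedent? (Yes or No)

*them* is a pronoun; Principle B requires it to be free in its binding domain — the clause headed by 'believed'.
— the engineers: object of the clause headed by 'annoyed'; is c-commanded by the pronoun; coreference would bind this R-expression — blocked (Principle C).

No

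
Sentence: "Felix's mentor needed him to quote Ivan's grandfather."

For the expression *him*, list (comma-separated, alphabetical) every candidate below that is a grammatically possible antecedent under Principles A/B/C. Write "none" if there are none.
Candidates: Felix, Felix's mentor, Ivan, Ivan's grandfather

Felix

*him* is a pronoun; Principle B requires it to be free in its binding domain — the matrix clause.
— Felix: possessor inside the subject DP of the matrix clause; does not c-command the pronoun — Principle B does not apply; allowed.
— Felix's mentor: subject of the matrix clause; c-commands the pronoun within its binding domain — blocked (Principle B).
— Ivan: possessor inside the object DP of the clause headed by 'quote'; is c-commanded by the pronoun; coreference would bind this R-expression — blocked (Principle C).
— Ivan's grandfather: object of the clause headed by 'quote'; is c-commanded by the pronoun; coreference would bind this R-expression — blocked (Principle C).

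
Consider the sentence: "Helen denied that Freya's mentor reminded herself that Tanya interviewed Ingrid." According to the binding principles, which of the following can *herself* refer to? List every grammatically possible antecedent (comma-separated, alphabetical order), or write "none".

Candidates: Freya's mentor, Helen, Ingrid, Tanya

*herself* is a reflexive; Principle A requires it to be bound within its binding domain — the clause headed by 'reminded'.
— Freya's mentor: subject of the clause headed by 'reminded'; c-commands the reflexive within its binding domain — allowed (Principle A).
— Helen: subject of the matrix clause; c-commands the reflexive but lies outside its binding domain — cannot bind it (Principle A).
— Ingrid: object of the clause headed by 'interviewed'; does not c-command the reflexive — cannot bind it (Principle A).
— Tanya: subject of the clause headed by 'interviewed'; does not c-command the reflexive — cannot bind it (Principle A).

Freya's mentor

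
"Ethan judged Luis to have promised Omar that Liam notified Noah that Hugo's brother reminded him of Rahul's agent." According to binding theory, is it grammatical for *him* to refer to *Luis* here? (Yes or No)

Yes

*Luis* is an R-expression; Principle C requires it to be free (not bound by any c-commanding expression).
— him: object of the clause headed by 'reminded'; the pronoun does not c-command the R-expression — coreference allowed.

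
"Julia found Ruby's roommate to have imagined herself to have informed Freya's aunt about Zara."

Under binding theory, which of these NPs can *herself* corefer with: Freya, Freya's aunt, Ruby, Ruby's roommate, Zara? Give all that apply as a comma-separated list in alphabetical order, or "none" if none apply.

Ruby's roommate

*herself* is a reflexive; Principle A requires it to be bound within its binding domain — the clause headed by 'imagined'.
— Freya: possessor inside the object DP of the clause headed by 'informed'; does not c-command the reflexive — cannot bind it (Principle A).
— Freya's aunt: object of the clause headed by 'informed'; does not c-command the reflexive — cannot bind it (Principle A).
— Ruby: possessor inside the subject DP of the clause headed by 'imagined'; does not c-command the reflexive — cannot bind it (Principle A).
— Ruby's roommate: subject of the clause headed by 'imagined'; c-commands the reflexive within its binding domain — allowed (Principle A).
— Zara: second object of the clause headed by 'informed'; does not c-command the reflexive — cannot bind it (Principle A).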